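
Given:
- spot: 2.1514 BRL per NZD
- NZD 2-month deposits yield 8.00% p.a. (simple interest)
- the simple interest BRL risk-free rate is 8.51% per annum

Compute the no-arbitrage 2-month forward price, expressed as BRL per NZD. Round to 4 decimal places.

T = 2/12 years.
BRL growth factor: 1 + 0.0851×2/12 = 1.0141833.
NZD growth factor: 1 + 0.0800×2/12 = 1.0133333.
Forward (BRL per NZD) = 2.1514 × 1.0141833 / 1.0133333 = 2.153205.

2.1532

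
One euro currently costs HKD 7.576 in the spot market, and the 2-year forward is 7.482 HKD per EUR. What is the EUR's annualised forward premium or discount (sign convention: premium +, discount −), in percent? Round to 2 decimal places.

T = 2 years.
EUR trades forward at -1.24076% vs spot over the period.
×(1/T) gives -0.62% p.a.

-0.62%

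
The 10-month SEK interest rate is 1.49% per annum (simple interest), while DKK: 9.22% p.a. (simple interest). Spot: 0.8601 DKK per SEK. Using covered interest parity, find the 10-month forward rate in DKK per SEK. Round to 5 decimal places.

0.91483

T = 10/12 years.
DKK growth factor: 1 + 0.0922×10/12 = 1.0768333.
SEK accumulates by 1 + 0.0149×10/12 = 1.0124167.
CIP: F = S · (grow DKK)/(grow SEK) = 0.8601 × 1.0768333/1.0124167 = 0.9148252 DKK per SEK.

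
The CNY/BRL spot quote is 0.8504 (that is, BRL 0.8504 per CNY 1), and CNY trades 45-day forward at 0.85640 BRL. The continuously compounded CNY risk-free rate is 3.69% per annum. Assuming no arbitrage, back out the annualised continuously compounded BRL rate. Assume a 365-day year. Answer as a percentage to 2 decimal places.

9.39%

T = 45/365 years.
CIP gives F = S · g_BRL/g_CNY, so g_BRL/g_CNY = 0.8564/0.8504 = 1.0070555.
CNY growth factor: e^(0.0369×45/365) = 1.0045597.
So the BRL growth factor = 1.0116474.
r = ln(1.0116474)/(45/365) = 0.093927 → 9.39%.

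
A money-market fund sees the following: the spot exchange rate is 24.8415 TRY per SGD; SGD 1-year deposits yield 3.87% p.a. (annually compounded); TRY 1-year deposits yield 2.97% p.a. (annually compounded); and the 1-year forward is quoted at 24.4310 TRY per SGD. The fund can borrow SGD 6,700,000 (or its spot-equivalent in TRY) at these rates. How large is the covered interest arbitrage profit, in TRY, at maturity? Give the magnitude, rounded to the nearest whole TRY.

TRY 1,358,846

T = 1 year.
Invest the SGD and cover forward: 6,700,000 × 1.038700 × 24.4310 = TRY 170,022,413.99.
Convert at spot and invest in TRY: 6,700,000 × 24.8415 × 1.029700 = TRY 171,381,260.09.
The quoted forward undervalues SGD, so borrow SGD, convert to TRY at spot, deposit the TRY at 2.97%, and buy SGD forward at 24.4310 to cover the loan.
Profit = 171,381,260.09 − 170,022,413.99 = TRY 1,358,846.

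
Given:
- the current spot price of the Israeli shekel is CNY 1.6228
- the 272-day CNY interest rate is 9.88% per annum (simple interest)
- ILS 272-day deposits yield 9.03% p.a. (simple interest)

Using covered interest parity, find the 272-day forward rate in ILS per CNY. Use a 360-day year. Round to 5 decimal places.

0.61254

T = 272/360 years.
CNY growth factor: 1 + 0.0988×272/360 = 1.0746489.
Growth of 1 ILS over T: 1 + 0.0903×272/360 = 1.0682267.
So F = 1.6228 × 1.0746489 / 1.0682267 = 1.632556 (CNY/ILS).
Quoted the other way: 1/1.632556 = 0.61254 ILS per CNY.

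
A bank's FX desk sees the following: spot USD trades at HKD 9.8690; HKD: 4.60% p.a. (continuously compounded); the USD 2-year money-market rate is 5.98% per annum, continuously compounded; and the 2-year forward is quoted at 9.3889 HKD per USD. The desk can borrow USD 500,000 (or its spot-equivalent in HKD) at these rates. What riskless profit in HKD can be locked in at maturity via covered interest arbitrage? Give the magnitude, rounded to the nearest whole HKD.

HKD 119,151

T = 2 years.
Invest the USD and cover forward: 500,000 × 1.127045943 × 9.3889 = HKD 5,290,860.83.
Convert at spot and invest in HKD: 500,000 × 9.8690 × 1.096364822 = HKD 5,410,012.21.
The quoted forward undervalues USD, so borrow USD, convert to HKD at spot, deposit the HKD at 4.60%, and buy USD forward at 9.3889 to cover the loan.
Arbitrage profit = |5,290,860.83 − 5,410,012.21| = HKD 119,151.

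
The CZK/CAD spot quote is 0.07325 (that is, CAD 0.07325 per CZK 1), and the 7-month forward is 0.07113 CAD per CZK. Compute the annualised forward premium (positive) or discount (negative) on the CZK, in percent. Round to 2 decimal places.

-4.96%

T = 7/12 years.
CZK trades forward at -2.89420% vs spot over the period.
Per annum: -0.0289420 / (7/12) = -0.049615 = -4.96%.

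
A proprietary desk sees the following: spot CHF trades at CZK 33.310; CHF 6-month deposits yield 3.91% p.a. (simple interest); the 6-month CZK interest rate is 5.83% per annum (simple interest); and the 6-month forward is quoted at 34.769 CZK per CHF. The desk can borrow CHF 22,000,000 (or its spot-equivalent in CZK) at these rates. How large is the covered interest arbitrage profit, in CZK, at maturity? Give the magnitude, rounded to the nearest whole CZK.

T = 6/12 years.
Invest the CHF and cover forward: 22,000,000 × 1.019550 × 34.769 = CZK 779,872,146.90.
Convert at spot and invest in CZK: 22,000,000 × 33.310 × 1.029150 = CZK 754,181,703.00.
The quoted forward overvalues CHF, so borrow CZK, buy CHF at spot, deposit the CHF at 3.91%, and sell the proceeds forward at 34.769.
Arbitrage profit = |779,872,146.90 − 754,181,703.00| = CZK 25,690,444.

CZK 25,690,444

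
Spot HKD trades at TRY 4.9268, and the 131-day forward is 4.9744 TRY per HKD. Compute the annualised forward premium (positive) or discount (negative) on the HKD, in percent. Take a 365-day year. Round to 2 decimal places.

+2.69%

T = 131/365 years.
(F − S)/S = (4.9744 − 4.9268)/4.9268 = 0.0096614.
Per annum: 0.0096614 / (131/365) = 0.026919 = 2.69%.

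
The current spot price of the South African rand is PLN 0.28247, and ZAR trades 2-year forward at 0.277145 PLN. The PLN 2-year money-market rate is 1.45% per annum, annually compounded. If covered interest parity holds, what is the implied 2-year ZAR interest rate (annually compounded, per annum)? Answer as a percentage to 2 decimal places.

2.42%

T = 2 years.
By CIP, F/S equals the PLN-to-ZAR growth ratio: 0.277145/0.28247 = 0.9811484.
PLN growth factor: (1 + 0.0145)^2 = 1.0292102.
Hence g_ZAR = 1.0489853.
r = 1.0489853^(1/2) − 1 = 0.024200 → 2.42%.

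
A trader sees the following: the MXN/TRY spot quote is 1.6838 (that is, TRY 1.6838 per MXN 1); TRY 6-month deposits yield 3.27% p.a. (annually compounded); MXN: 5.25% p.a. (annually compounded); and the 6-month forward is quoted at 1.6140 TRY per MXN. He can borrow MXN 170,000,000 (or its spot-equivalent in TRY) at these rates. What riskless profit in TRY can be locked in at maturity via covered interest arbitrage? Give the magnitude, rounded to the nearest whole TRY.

T = 6/12 years.
Route A — deposit MXN, sell forward: 170,000,000 × 1.02591422643 × 1.6140 = TRY 281,490,345.45.
Route B — convert at spot, deposit TRY: 170,000,000 × 1.6838 × 1.01621848045 = TRY 290,888,475.15.
The quoted forward undervalues MXN, so borrow MXN, convert to TRY at spot, deposit the TRY at 3.27%, and buy MXN forward at 1.6140 to cover the loan.
The gap between the two covered legs is TRY 9,398,130.

TRY 9,398,130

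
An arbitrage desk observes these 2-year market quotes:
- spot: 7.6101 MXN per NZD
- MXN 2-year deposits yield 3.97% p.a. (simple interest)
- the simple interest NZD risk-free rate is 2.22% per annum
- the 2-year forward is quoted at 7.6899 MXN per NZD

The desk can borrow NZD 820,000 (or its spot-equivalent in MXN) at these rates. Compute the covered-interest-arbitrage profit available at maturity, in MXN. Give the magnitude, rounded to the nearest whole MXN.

MXN 150,069

T = 2 years.
Keep in NZD, deliver into the forward: 820,000·1.044400·7.6899 = MXN 6,585,691.88.
Swap to MXN now, deposit: 820,000·7.6101·1.079400 = MXN 6,735,760.39.
The quoted forward undervalues NZD, so borrow NZD, convert to MXN at spot, deposit the MXN at 3.97%, and buy NZD forward at 7.6899 to cover the loan.
Profit = 6,735,760.39 − 6,585,691.88 = MXN 150,069.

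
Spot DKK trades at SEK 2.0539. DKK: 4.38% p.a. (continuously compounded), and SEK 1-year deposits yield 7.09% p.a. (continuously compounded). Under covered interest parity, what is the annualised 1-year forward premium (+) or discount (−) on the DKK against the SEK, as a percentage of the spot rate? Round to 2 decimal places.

+2.75%

T = 1 year.
F = S · g_SEK/g_DKK = 2.0539 × 1.0734739/1.0447734 = 2.1103218.
(F − S)/S ÷ T = (2.1103218 − 2.0539)/2.0539/1 = 0.027471 → 2.75%.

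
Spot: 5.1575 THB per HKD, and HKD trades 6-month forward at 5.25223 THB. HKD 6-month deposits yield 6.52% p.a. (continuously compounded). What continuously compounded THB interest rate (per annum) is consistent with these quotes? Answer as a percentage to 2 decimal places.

10.16%

T = 6/12 years.
By CIP, F/S equals the THB-to-HKD growth ratio: 5.25223/5.1575 = 1.0183674.
The HKD side grows by e^(0.0652×6/12) = 1.0331372.
That pins the THB growth at 1.0521132.
r = ln(1.0521132)/(6/12) = 0.101601 → 10.16%.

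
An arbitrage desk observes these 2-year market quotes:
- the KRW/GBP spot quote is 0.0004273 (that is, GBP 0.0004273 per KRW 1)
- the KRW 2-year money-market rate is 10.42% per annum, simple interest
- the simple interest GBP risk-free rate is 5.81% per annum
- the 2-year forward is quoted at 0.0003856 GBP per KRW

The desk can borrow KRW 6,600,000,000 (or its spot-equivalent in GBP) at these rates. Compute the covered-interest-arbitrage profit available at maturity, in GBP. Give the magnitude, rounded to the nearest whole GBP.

GBP 72,555

T = 2 years.
Invest the KRW and cover forward: 6,600,000,000 × 1.208400 × 0.0003856 = GBP 3,075,329.66.
Convert at spot and invest in GBP: 6,600,000,000 × 0.0004273 × 1.116200 = GBP 3,147,884.92.
The quoted forward undervalues KRW, so borrow KRW, convert to GBP at spot, deposit the GBP at 5.81%, and buy KRW forward at 0.0003856 to cover the loan.
Profit = 3,147,884.92 − 3,075,329.66 = GBP 72,555.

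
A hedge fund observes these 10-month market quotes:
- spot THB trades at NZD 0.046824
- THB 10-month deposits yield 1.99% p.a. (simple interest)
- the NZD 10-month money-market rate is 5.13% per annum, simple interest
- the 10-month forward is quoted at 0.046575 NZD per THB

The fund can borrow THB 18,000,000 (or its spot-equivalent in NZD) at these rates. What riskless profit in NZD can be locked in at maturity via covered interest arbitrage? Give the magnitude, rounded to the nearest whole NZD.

T = 10/12 years.
Invest the THB and cover forward: 18,000,000 × 1.01658333 × 0.046575 = NZD 852,252.63.
Convert at spot and invest in NZD: 18,000,000 × 0.046824 × 1.042750 = NZD 878,863.07.
The quoted forward undervalues THB, so borrow THB, convert to NZD at spot, deposit the NZD at 5.13%, and buy THB forward at 0.046575 to cover the loan.
Arbitrage profit = |852,252.63 − 878,863.07| = NZD 26,610.

NZD 26,610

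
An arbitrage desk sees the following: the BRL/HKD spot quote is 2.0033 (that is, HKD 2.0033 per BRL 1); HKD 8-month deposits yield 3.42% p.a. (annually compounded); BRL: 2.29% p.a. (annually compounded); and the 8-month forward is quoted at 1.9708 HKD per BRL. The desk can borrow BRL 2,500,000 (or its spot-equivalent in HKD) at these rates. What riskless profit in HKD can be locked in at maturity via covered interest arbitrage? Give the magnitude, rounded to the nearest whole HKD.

HKD 119,862

T = 8/12 years.
Invest the BRL and cover forward: 2,500,000 × 1.015208984 × 1.9708 = HKD 5,001,934.66.
Convert at spot and invest in HKD: 2,500,000 × 2.0033 × 1.022671977 = HKD 5,121,796.93.
The quoted forward undervalues BRL, so borrow BRL, convert to HKD at spot, deposit the HKD at 3.42%, and buy BRL forward at 1.9708 to cover the loan.
Profit = 5,121,796.93 − 5,001,934.66 = HKD 119,862.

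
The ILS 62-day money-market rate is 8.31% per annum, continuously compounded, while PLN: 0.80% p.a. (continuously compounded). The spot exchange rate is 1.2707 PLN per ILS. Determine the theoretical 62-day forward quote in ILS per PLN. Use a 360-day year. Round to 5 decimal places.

T = 62/360 years.
PLN growth factor: e^(0.0080×62/360) = 1.0013787.
Growth of 1 ILS over T: e^(0.0831×62/360) = 1.0144146.
Forward (PLN per ILS) = 1.2707 × 1.0013787 / 1.0144146 = 1.254371.
Invert for ILS per PLN: 1 / 1.254371 = 0.79721.

0.79721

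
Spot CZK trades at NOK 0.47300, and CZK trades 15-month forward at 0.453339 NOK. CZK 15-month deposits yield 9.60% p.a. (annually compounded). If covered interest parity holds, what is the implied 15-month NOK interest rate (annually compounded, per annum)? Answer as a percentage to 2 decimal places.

T = 15/12 years.
CIP gives F = S · g_NOK/g_CZK, so g_NOK/g_CZK = 0.453339/0.473 = 0.9584334.
The CZK side grows by (1 + 0.0960)^(15/12) = 1.1214068.
That pins the NOK growth at 1.0747937.
r = 1.0747937^(12/15) − 1 = 0.059400 → 5.94%.

5.94%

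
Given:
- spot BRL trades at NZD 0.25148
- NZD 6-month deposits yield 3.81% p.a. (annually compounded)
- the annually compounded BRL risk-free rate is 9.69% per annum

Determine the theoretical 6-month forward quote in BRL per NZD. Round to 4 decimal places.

T = 6/12 years.
NZD growth factor: (1 + 0.0381)^(6/12) = 1.0188719.
Growth of 1 BRL over T: (1 + 0.0969)^(6/12) = 1.0473299.
CIP: F = S · (grow NZD)/(grow BRL) = 0.25148 × 1.0188719/1.0473299 = 0.2446468 NZD per BRL.
Invert for BRL per NZD: 1 / 0.2446468 = 4.0875.

4.0875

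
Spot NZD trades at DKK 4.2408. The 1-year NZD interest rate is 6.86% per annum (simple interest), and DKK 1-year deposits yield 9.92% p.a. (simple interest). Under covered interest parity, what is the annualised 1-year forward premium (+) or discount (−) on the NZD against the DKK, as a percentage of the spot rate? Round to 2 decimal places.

T = 1 year.
No-arbitrage forward: 4.2408 × 1.099200 / 1.068600 = 4.3622378 DKK/NZD.
Annualised premium = (F − S)/S × (1/T) = (4.3622378 − 4.2408)/4.2408 ÷ 1 = 2.86%.

+2.86%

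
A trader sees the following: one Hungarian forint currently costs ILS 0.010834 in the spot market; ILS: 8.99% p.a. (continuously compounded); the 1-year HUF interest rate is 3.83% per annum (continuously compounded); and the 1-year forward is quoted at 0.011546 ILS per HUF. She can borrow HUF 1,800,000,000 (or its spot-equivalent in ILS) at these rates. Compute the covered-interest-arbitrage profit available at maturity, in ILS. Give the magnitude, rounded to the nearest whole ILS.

T = 1 year.
Route A — deposit HUF, sell forward: 1,800,000,000 × 1.039042899 × 0.011546 = ILS 21,594,220.76.
Route B — convert at spot, deposit ILS: 1,800,000,000 × 0.010834 × 1.0940648717 = ILS 21,335,577.88.
The quoted forward overvalues HUF, so borrow ILS, buy HUF at spot, deposit the HUF at 3.83%, and sell the proceeds forward at 0.011546.
Profit = 21,594,220.76 − 21,335,577.88 = ILS 258,643.

ILS 258,643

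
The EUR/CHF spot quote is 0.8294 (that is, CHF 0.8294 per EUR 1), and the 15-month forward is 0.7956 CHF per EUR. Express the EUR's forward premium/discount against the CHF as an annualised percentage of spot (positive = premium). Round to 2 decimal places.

-3.26%

T = 15/12 years.
(F − S)/S = (0.7956 − 0.8294)/0.8294 = -0.0407524.
Annualise by dividing by T: -0.0407524 / (15/12) = -0.032602 → -3.26%.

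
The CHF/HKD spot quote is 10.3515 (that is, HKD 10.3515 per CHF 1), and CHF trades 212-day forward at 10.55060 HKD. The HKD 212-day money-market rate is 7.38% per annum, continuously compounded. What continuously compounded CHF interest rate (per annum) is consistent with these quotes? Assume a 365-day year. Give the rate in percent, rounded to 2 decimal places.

T = 212/365 years.
F/S = 10.5506/10.3515 = 1.0192339 = (growth of HKD) / (growth of CHF).
HKD growth factor: e^(0.0738×212/365) = 1.0437966.
So the CHF growth factor = 1.0240992.
Take logs: ln 1.0240992 / (212/365) = 0.040999, so 4.10%.

4.10%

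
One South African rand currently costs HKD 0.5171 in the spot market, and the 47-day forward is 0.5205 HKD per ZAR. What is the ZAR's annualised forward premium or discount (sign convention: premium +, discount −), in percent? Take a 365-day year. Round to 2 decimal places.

T = 47/365 years.
Period premium: (0.5205 − 0.5171)/0.5171 = 0.0065751.
Annualise by dividing by T: 0.0065751 / (47/365) = 0.051062 → 5.11%.

+5.11%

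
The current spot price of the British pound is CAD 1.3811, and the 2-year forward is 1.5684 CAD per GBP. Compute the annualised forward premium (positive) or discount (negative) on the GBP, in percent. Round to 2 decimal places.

+6.78%

T = 2 years.
(F − S)/S = (1.5684 − 1.3811)/1.3811 = 0.1356165.
×(1/T) gives 6.78% p.a.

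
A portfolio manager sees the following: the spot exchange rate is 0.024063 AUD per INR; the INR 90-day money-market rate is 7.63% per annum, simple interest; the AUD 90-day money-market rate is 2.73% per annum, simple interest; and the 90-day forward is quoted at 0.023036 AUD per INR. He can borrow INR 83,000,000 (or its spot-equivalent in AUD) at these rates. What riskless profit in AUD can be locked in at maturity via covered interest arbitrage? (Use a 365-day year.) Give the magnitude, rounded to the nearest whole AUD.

AUD 62,714

T = 90/365 years.
Route A — deposit INR, sell forward: 83,000,000 × 1.018813699 × 0.023036 = AUD 1,947,959.57.
Route B — convert at spot, deposit AUD: 83,000,000 × 0.024063 × 1.006731507 = AUD 2,010,673.36.
The quoted forward undervalues INR, so borrow INR, convert to AUD at spot, deposit the AUD at 2.73%, and buy INR forward at 0.023036 to cover the loan.
The gap between the two covered legs is AUD 62,714.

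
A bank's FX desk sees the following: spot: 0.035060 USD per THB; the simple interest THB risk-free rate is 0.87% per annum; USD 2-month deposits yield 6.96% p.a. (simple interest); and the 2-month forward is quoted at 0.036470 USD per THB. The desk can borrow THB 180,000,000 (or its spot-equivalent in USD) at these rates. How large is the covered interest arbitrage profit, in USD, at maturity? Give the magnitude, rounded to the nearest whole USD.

T = 2/12 years.
Invest the THB and cover forward: 180,000,000 × 1.001450 × 0.036470 = USD 6,574,118.67.
Convert at spot and invest in USD: 180,000,000 × 0.035060 × 1.011600 = USD 6,384,005.28.
The quoted forward overvalues THB, so borrow USD, buy THB at spot, deposit the THB at 0.87%, and sell the proceeds forward at 0.036470.
The gap between the two covered legs is USD 190,113.

USD 190,113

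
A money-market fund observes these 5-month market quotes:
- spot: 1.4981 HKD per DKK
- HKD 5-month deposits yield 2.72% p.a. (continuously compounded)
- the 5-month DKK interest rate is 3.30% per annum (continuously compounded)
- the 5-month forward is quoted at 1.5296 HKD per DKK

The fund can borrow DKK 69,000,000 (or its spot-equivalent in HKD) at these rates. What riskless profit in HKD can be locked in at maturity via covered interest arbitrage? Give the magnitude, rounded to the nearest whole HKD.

T = 5/12 years.
Route A — deposit DKK, sell forward: 69,000,000 × 1.01384496601 × 1.5296 = HKD 107,003,630.94.
Route B — convert at spot, deposit HKD: 69,000,000 × 1.4981 × 1.01139779886 = HKD 104,547,077.93.
The quoted forward overvalues DKK, so borrow HKD, buy DKK at spot, deposit the DKK at 3.30%, and sell the proceeds forward at 1.5296.
Profit = 107,003,630.94 − 104,547,077.93 = HKD 2,456,553.

HKD 2,456,553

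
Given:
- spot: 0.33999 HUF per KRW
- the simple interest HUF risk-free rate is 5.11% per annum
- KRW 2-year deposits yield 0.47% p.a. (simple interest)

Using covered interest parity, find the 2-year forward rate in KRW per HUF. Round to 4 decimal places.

T = 2 years.
HUF accumulates by 1 + 0.0511×2 = 1.102200.
KRW accumulates by 1 + 0.0047×2 = 1.009400.
CIP: F = S · (grow HUF)/(grow KRW) = 0.33999 × 1.102200/1.009400 = 0.3712473 HUF per KRW.
Invert for KRW per HUF: 1 / 0.3712473 = 2.6936.

2.6936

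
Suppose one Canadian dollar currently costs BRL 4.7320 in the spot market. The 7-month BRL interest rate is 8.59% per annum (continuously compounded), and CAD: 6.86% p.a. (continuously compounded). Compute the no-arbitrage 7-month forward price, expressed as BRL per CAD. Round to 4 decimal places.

4.7800

T = 7/12 years.
Growth of 1 BRL over T: e^(0.0859×7/12) = 1.051385.
CAD accumulates by e^(0.0686×7/12) = 1.0408281.
So F = 4.732 × 1.051385 / 1.0408281 = 4.779996 (BRL/CAD).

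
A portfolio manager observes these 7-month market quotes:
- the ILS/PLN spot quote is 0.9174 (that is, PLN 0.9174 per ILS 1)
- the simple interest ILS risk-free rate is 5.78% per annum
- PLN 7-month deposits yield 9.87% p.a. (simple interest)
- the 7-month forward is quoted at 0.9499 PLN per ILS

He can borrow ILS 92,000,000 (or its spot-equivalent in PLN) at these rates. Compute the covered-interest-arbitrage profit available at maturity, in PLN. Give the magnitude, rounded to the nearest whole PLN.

T = 7/12 years.
Invest the ILS and cover forward: 92,000,000 × 1.0337166667 × 0.9499 = PLN 90,337,326.48.
Convert at spot and invest in PLN: 92,000,000 × 0.9174 × 1.057575 = PLN 89,260,176.06.
The quoted forward overvalues ILS, so borrow PLN, buy ILS at spot, deposit the ILS at 5.78%, and sell the proceeds forward at 0.9499.
Profit = 90,337,326.48 − 89,260,176.06 = PLN 1,077,150.

PLN 1,077,150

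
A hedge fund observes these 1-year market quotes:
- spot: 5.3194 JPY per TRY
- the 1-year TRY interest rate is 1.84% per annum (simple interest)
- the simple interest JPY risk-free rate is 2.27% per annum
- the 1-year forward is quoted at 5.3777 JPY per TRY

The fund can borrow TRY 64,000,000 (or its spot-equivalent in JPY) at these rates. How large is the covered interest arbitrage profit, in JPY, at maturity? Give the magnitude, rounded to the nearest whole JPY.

T = 1 year.
Invest the TRY and cover forward: 64,000,000 × 1.018400 × 5.3777 = JPY 350,505,579.52.
Convert at spot and invest in JPY: 64,000,000 × 5.3194 × 1.022700 = JPY 348,169,624.32.
The quoted forward overvalues TRY, so borrow JPY, buy TRY at spot, deposit the TRY at 1.84%, and sell the proceeds forward at 5.3777.
The gap between the two covered legs is JPY 2,335,955.

JPY 2,335,955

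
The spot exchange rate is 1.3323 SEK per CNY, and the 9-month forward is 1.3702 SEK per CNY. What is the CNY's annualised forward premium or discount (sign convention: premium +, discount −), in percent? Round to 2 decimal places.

T = 9/12 years.
Period premium: (1.3702 − 1.3323)/1.3323 = 0.0284470.
×(1/T) gives 3.79% p.a.

+3.79%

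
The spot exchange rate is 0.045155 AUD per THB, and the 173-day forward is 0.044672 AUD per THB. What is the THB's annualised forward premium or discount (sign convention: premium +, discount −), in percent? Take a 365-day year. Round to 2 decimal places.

-2.26%

T = 173/365 years.
THB trades forward at -1.06965% vs spot over the period.
Annualise by dividing by T: -0.0106965 / (173/365) = -0.022568 → -2.26%.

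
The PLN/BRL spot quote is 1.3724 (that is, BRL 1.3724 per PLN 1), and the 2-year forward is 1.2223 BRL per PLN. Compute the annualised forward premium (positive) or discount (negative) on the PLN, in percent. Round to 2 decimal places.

-5.47%

T = 2 years.
(F − S)/S = (1.2223 − 1.3724)/1.3724 = -0.1093704.
Per annum: -0.1093704 / 2 = -0.054685 = -5.47%.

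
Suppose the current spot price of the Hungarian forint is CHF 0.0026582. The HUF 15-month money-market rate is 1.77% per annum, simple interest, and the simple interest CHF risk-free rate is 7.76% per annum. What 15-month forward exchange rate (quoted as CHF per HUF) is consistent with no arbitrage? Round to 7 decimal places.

0.0028529

T = 15/12 years.
CHF accumulates by 1 + 0.0776×15/12 = 1.097000.
Growth of 1 HUF over T: 1 + 0.0177×15/12 = 1.022125.
So F = 0.0026582 × 1.097000 / 1.022125 = 0.002852924 (CHF/HUF).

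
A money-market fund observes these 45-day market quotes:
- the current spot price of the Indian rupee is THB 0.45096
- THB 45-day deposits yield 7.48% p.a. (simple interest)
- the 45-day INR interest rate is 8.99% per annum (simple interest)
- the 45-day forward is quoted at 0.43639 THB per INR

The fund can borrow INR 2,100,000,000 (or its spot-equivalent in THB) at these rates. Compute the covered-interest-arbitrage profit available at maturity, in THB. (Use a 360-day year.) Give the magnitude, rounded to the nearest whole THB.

T = 45/360 years.
Keep in INR, deliver into the forward: 2,100,000,000·1.0112375·0.43639 = THB 926,717,258.51.
Swap to THB now, deposit: 2,100,000,000·0.45096·1.009350 = THB 955,870,599.60.
The quoted forward undervalues INR, so borrow INR, convert to THB at spot, deposit the THB at 7.48%, and buy INR forward at 0.43639 to cover the loan.
The gap between the two covered legs is THB 29,153,341.

THB 29,153,341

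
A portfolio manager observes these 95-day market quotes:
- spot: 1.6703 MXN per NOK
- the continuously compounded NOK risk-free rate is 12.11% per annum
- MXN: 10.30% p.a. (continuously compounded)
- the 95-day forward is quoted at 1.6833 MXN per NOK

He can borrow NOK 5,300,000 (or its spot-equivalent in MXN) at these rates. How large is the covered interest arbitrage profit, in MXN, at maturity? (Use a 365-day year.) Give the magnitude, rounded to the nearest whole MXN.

MXN 114,045

T = 95/365 years.
Invest the NOK and cover forward: 5,300,000 × 1.032021168 × 1.6833 = MXN 9,207,166.53.
Convert at spot and invest in MXN: 5,300,000 × 1.6703 × 1.027170792 = MXN 9,093,121.88.
The quoted forward overvalues NOK, so borrow MXN, buy NOK at spot, deposit the NOK at 12.11%, and sell the proceeds forward at 1.6833.
Arbitrage profit = |9,207,166.53 − 9,093,121.88| = MXN 114,045.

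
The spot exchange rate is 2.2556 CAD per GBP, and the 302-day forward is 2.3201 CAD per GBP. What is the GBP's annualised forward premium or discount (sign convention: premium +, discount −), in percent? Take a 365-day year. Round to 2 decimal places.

+3.46%

T = 302/365 years.
(F − S)/S = (2.3201 − 2.2556)/2.2556 = 0.0285955.
Annualise by dividing by T: 0.0285955 / (302/365) = 0.034561 → 3.46%.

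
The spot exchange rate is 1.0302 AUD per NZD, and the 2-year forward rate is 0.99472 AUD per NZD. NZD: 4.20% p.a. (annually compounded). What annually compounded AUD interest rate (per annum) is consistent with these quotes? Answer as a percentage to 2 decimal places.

2.39%

T = 2 years.
F/S = 0.99472/1.0302 = 0.9655601 = (growth of AUD) / (growth of NZD).
The NZD side grows by (1 + 0.0420)^2 = 1.085764.
That pins the AUD growth at 1.0483704.
r = 1.0483704^(1/2) − 1 = 0.023900 → 2.39%.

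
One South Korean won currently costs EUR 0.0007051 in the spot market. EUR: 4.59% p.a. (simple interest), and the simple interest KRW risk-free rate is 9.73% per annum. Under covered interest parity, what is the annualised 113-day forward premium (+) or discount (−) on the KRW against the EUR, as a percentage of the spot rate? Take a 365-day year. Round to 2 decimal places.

T = 113/365 years.
No-arbitrage forward: 0.0007051 × 1.0142101 / 1.030123 = 0.0006942079 EUR/KRW.
(F − S)/S ÷ T = (0.0006942079 − 0.0007051)/0.0007051/(113/365) = -0.049897 → -4.99%.

-4.99%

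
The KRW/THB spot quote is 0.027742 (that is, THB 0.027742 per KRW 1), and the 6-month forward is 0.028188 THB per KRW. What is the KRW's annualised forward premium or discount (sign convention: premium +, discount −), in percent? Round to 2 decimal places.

+3.22%

T = 6/12 years.
(F − S)/S = (0.028188 − 0.027742)/0.027742 = 0.0160767.
×(1/T) gives 3.22% p.a.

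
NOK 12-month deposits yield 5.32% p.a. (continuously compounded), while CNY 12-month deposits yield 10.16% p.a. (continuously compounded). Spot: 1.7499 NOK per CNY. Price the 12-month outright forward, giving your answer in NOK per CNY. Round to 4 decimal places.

1.6672

T = 1 year.
Growth of 1 NOK over T: e^(0.0532×1) = 1.0546406.
CNY accumulates by e^(0.1016×1) = 1.1069406.
So F = 1.7499 × 1.0546406 / 1.1069406 = 1.667222 (NOK/CNY).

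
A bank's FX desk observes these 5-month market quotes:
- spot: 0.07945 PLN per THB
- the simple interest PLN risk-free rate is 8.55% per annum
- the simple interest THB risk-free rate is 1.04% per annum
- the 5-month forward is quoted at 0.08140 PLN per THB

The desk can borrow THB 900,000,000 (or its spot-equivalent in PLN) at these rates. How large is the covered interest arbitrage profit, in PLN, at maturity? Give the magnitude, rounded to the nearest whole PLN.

PLN 474,906

T = 5/12 years.
Route A — deposit THB, sell forward: 900,000,000 × 1.0043333333 × 0.08140 = PLN 73,577,460.00.
Route B — convert at spot, deposit PLN: 900,000,000 × 0.07945 × 1.035625 = PLN 74,052,365.63.
The quoted forward undervalues THB, so borrow THB, convert to PLN at spot, deposit the PLN at 8.55%, and buy THB forward at 0.08140 to cover the loan.
Profit = 74,052,365.63 − 73,577,460.00 = PLN 474,906.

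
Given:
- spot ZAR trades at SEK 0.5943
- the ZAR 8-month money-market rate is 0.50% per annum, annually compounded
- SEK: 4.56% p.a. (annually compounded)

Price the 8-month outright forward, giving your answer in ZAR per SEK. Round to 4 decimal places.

T = 8/12 years.
SEK growth factor: (1 + 0.0456)^(8/12) = 1.0301735.
ZAR accumulates by (1 + 0.0050)^(8/12) = 1.0033306.
CIP: F = S · (grow SEK)/(grow ZAR) = 0.5943 × 1.0301735/1.0033306 = 0.6101998 SEK per ZAR.
Invert for ZAR per SEK: 1 / 0.6101998 = 1.6388.

1.6388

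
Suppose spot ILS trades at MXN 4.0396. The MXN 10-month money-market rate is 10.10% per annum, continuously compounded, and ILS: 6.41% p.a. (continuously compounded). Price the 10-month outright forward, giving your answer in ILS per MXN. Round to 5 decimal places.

0.24005

T = 10/12 years.
MXN accumulates by e^(0.1010×10/12) = 1.0878102.
ILS growth factor: e^(0.0641×10/12) = 1.0548691.
So F = 4.0396 × 1.0878102 / 1.0548691 = 4.165747 (MXN/ILS).
Quoted the other way: 1/4.165747 = 0.24005 ILS per MXN.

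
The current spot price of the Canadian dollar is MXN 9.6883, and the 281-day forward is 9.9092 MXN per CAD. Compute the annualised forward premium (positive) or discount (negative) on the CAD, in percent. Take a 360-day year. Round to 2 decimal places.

+2.92%

T = 281/360 years.
(F − S)/S = (9.9092 − 9.6883)/9.6883 = 0.0228007.
×(1/T) gives 2.92% p.a.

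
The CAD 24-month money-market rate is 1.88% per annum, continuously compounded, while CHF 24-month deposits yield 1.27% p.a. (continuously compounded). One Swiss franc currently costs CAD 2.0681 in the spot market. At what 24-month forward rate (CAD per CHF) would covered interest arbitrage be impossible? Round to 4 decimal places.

2.0935

T = 2 years.
Growth of 1 CAD over T: e^(0.0188×2) = 1.0383158.
CHF growth factor: e^(0.0127×2) = 1.0257253.
Forward (CAD per CHF) = 2.0681 × 1.0383158 / 1.0257253 = 2.093485.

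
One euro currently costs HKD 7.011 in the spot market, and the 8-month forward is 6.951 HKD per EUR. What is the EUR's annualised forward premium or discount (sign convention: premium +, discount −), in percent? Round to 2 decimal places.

T = 8/12 years.
Period premium: (6.951 − 7.011)/7.011 = -0.0085580.
Per annum: -0.0085580 / (8/12) = -0.012837 = -1.28%.

-1.28%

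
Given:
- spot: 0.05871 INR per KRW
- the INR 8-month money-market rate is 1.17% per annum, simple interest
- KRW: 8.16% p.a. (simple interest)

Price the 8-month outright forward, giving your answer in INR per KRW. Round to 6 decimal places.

0.056115

T = 8/12 years.
INR accumulates by 1 + 0.0117×8/12 = 1.007800.
KRW growth factor: 1 + 0.0816×8/12 = 1.054400.
Forward (INR per KRW) = 0.05871 × 1.007800 / 1.054400 = 0.05611527.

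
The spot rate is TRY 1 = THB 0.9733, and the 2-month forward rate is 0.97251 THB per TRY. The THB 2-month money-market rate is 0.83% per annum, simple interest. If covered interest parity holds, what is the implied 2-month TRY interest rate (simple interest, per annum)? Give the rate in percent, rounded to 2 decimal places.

1.32%

T = 2/12 years.
CIP gives F = S · g_THB/g_TRY, so g_THB/g_TRY = 0.97251/0.9733 = 0.9991883.
The THB side grows by 1 + 0.0083×2/12 = 1.0013833.
That pins the TRY growth at 1.0021968.
r = (1.0021968 − 1)/(2/12) = 0.013181 → 1.32%.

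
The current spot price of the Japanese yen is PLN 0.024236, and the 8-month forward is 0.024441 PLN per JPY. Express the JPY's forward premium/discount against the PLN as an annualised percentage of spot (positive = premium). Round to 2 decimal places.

T = 8/12 years.
Period premium: (0.024441 − 0.024236)/0.024236 = 0.0084585.
×(1/T) gives 1.27% p.a.

+1.27%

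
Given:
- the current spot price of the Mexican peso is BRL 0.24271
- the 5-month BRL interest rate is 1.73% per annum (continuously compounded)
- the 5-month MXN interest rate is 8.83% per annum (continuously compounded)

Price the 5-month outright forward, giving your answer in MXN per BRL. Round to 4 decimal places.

T = 5/12 years.
BRL growth factor: e^(0.0173×5/12) = 1.0072344.
MXN accumulates by e^(0.0883×5/12) = 1.0374769.
CIP: F = S · (grow BRL)/(grow MXN) = 0.24271 × 1.0072344/1.0374769 = 0.2356350 BRL per MXN.
Invert for MXN per BRL: 1 / 0.2356350 = 4.2439.

4.2439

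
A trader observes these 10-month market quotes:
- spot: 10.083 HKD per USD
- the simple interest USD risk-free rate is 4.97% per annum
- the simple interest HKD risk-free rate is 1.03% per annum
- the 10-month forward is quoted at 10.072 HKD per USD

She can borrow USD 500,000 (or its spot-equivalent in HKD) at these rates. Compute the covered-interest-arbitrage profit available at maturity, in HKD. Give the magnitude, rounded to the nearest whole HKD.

T = 10/12 years.
Keep in USD, deliver into the forward: 500,000·1.041416667·10.072 = HKD 5,244,574.34.
Swap to HKD now, deposit: 500,000·10.083·1.008583333 = HKD 5,084,772.87.
The quoted forward overvalues USD, so borrow HKD, buy USD at spot, deposit the USD at 4.97%, and sell the proceeds forward at 10.072.
Arbitrage profit = |5,244,574.34 − 5,084,772.87| = HKD 159,801.

HKD 159,801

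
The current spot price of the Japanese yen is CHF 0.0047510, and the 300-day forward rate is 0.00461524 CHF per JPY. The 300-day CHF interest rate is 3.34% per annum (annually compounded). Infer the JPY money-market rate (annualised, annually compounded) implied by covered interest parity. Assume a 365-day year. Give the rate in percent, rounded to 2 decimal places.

T = 300/365 years.
CIP gives F = S · g_CHF/g_JPY, so g_CHF/g_JPY = 0.00461524/0.004751 = 0.9714250.
The CHF side grows by (1 + 0.0334)^(300/365) = 1.0273715.
So the JPY growth factor = 1.0575922.
Annualise: 1.0575922^(365/300) − 1 = 0.070501 = 7.05%.

7.05%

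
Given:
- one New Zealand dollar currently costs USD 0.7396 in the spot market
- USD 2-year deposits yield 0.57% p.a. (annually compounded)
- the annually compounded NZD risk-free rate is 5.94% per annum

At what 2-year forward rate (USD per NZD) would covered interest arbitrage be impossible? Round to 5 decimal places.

0.66652

T = 2 years.
Growth of 1 USD over T: (1 + 0.0057)^2 = 1.0114325.
NZD accumulates by (1 + 0.0594)^2 = 1.1223284.
Forward (USD per NZD) = 0.7396 × 1.0114325 / 1.1223284 = 0.6665210.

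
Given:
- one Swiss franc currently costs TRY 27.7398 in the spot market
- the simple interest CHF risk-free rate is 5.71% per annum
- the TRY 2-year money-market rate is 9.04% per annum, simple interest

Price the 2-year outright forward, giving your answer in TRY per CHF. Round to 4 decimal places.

T = 2 years.
TRY growth factor: 1 + 0.0904×2 = 1.180800.
CHF accumulates by 1 + 0.0571×2 = 1.114200.
Forward (TRY per CHF) = 27.7398 × 1.180800 / 1.114200 = 29.397914.

29.3979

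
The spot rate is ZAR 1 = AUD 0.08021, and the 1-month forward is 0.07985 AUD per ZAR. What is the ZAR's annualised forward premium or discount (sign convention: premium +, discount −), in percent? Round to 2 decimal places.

T = 1/12 years.
ZAR trades forward at -0.44882% vs spot over the period.
Annualise by dividing by T: -0.0044882 / (1/12) = -0.053858 → -5.39%.

-5.39%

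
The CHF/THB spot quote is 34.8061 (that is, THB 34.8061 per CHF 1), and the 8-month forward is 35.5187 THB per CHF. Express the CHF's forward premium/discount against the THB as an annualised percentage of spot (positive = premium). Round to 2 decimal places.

T = 8/12 years.
(F − S)/S = (35.5187 − 34.8061)/34.8061 = 0.0204734.
Annualise by dividing by T: 0.0204734 / (8/12) = 0.030710 → 3.07%.

+3.07%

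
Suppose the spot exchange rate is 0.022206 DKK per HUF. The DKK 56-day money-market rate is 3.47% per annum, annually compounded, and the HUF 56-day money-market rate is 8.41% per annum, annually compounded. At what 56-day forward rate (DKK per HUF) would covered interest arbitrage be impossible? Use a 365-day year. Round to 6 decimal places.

0.022048

T = 56/365 years.
DKK accumulates by (1 + 0.0347)^(56/365) = 1.0052473.
HUF accumulates by (1 + 0.0841)^(56/365) = 1.0124661.
Forward (DKK per HUF) = 0.022206 × 1.0052473 / 1.0124661 = 0.02204767.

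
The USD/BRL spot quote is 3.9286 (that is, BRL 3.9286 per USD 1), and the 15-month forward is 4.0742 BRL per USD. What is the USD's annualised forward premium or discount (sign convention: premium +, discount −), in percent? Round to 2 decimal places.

+2.96%

T = 15/12 years.
Period premium: (4.0742 − 3.9286)/3.9286 = 0.0370615.
Per annum: 0.0370615 / (15/12) = 0.029649 = 2.96%.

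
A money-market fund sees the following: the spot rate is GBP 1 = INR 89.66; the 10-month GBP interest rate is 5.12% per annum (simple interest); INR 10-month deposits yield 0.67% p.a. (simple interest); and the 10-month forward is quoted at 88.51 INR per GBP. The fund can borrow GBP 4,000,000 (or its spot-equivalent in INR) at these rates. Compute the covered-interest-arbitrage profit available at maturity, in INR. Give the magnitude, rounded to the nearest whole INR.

T = 10/12 years.
Invest the GBP and cover forward: 4,000,000 × 1.04266666667 × 88.51 = INR 369,145,706.67.
Convert at spot and invest in INR: 4,000,000 × 89.66 × 1.00558333333 = INR 360,642,406.67.
The quoted forward overvalues GBP, so borrow INR, buy GBP at spot, deposit the GBP at 5.12%, and sell the proceeds forward at 88.51.
The gap between the two covered legs is INR 8,503,300.

INR 8,503,300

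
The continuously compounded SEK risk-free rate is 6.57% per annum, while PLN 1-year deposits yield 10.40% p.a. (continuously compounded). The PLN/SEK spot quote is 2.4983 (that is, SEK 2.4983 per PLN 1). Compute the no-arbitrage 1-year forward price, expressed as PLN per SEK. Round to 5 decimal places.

0.41590

T = 1 year.
Growth of 1 SEK over T: e^(0.0657×1) = 1.0679063.
PLN growth factor: e^(0.1040×1) = 1.1096005.
Forward (SEK per PLN) = 2.4983 × 1.0679063 / 1.1096005 = 2.404424.
Quoted the other way: 1/2.404424 = 0.41590 PLN per SEK.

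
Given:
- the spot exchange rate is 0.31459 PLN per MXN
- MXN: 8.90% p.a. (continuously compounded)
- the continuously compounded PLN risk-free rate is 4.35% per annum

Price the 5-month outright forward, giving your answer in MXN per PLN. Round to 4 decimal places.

T = 5/12 years.
Growth of 1 PLN over T: e^(0.0435×5/12) = 1.0182903.
MXN accumulates by e^(0.0890×5/12) = 1.0377795.
Forward (PLN per MXN) = 0.31459 × 1.0182903 / 1.0377795 = 0.3086821.
Invert for MXN per PLN: 1 / 0.3086821 = 3.2396.

3.2396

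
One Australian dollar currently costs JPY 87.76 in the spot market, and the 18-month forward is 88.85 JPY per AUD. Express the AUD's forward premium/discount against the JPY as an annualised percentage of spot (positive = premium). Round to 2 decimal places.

T = 18/12 years.
AUD trades forward at +1.24202% vs spot over the period.
×(1/T) gives 0.83% p.a.

+0.83%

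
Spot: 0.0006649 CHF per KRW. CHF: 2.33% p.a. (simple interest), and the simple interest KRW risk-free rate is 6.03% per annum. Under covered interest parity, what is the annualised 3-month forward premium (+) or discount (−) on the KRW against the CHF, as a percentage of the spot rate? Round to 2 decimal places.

-3.65%

T = 3/12 years.
No-arbitrage forward: 0.0006649 × 1.005825 / 1.015075 = 0.0006588410 CHF/KRW.
(F − S)/S ÷ T = (0.0006588410 − 0.0006649)/0.0006649/(3/12) = -0.036451 → -3.65%.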